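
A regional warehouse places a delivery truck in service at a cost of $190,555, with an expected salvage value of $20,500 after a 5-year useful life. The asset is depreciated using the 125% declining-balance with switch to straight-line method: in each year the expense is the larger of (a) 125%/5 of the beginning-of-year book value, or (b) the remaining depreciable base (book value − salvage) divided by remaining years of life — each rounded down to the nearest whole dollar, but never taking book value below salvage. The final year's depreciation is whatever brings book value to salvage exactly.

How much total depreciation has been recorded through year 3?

Depreciable base = $190,555 − $20,500 = $170,055.
Year 1: DB = ⌊$190,555 × 125%/5⌋ = $47,638; SL = ⌊$170,055/5⌋ = $34,011 → take DB $47,638. Book value $142,917.
Year 2: DB = ⌊$142,917 × 125%/5⌋ = $35,729; SL = ⌊$122,417/4⌋ = $30,604 → take DB $35,729. Book value $107,188.
Year 3: DB = ⌊$107,188 × 125%/5⌋ = $26,797; SL = ⌊$86,688/3⌋ = $28,896 → take SL $28,896. Book value $78,292.
Accumulated through year 3 = $190,555 − $78,292 = $112,263.

$112,263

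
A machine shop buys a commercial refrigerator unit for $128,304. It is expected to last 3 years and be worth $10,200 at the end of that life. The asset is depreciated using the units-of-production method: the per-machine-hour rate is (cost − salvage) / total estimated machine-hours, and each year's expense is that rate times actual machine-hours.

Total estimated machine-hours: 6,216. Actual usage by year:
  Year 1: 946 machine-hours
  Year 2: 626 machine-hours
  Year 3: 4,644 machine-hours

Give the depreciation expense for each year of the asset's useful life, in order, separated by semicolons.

$17,974; $11,894; $88,236

Depreciable base = $128,304 − $10,200 = $118,104.
Rate = $118,104 / 6,216 machine-hours = $19 per machine-hour.
Year 1: 946 × $19 = $17,974. Book value $110,330.
Year 2: 626 × $19 = $11,894. Book value $98,436.
Year 3: 4,644 × $19 = $88,236. Book value $10,200.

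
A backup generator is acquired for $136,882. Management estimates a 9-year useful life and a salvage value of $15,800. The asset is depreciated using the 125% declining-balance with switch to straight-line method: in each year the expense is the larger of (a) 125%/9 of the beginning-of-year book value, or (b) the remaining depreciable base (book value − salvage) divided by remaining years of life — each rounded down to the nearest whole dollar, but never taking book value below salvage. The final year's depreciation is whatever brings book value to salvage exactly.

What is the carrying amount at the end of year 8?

$27,693

Depreciable base = $136,882 − $15,800 = $121,082.
Year 1: DB = ⌊$136,882 × 125%/9⌋ = $19,011; SL = ⌊$121,082/9⌋ = $13,453 → take DB $19,011. Book value $117,871.
Year 2: DB = ⌊$117,871 × 125%/9⌋ = $16,370; SL = ⌊$102,071/8⌋ = $12,758 → take DB $16,370. Book value $101,501.
Year 3: DB = ⌊$101,501 × 125%/9⌋ = $14,097; SL = ⌊$85,701/7⌋ = $12,243 → take DB $14,097. Book value $87,404.
Year 4: DB = ⌊$87,404 × 125%/9⌋ = $12,139; SL = ⌊$71,604/6⌋ = $11,934 → take DB $12,139. Book value $75,265.
Year 5: DB = ⌊$75,265 × 125%/9⌋ = $10,453; SL = ⌊$59,465/5⌋ = $11,893 → take SL $11,893. Book value $63,372.
Year 6: DB = ⌊$63,372 × 125%/9⌋ = $8,801; SL = ⌊$47,572/4⌋ = $11,893 → take SL $11,893. Book value $51,479.
Year 7: DB = ⌊$51,479 × 125%/9⌋ = $7,149; SL = ⌊$35,679/3⌋ = $11,893 → take SL $11,893. Book value $39,586.
Year 8: DB = ⌊$39,586 × 125%/9⌋ = $5,498; SL = ⌊$23,786/2⌋ = $11,893 → take SL $11,893. Book value $27,693.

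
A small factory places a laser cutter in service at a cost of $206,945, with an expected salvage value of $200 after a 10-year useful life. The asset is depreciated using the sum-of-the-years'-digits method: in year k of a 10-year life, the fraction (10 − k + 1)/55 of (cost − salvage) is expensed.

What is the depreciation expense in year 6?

Depreciable base = $206,945 − $200 = $206,745.
Sum of the years' digits = 10+9+8+7+6+5+4+3+2+1 = 55.
Year 1: $206,745 × 10/55 = $37,590. Book value $169,355.
Year 2: $206,745 × 9/55 = $33,831. Book value $135,524.
Year 3: $206,745 × 8/55 = $30,072. Book value $105,452.
Year 4: $206,745 × 7/55 = $26,313. Book value $79,139.
Year 5: $206,745 × 6/55 = $22,554. Book value $56,585.
Year 6: $206,745 × 5/55 = $18,795. Book value $37,790.

$18,795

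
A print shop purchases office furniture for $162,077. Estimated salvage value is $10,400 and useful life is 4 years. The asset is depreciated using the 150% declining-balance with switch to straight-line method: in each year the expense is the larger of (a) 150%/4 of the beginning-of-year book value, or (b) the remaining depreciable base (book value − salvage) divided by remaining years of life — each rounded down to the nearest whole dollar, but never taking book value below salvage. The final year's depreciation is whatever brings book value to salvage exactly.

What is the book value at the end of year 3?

$36,856

Depreciable base = $162,077 − $10,400 = $151,677.
Year 1: DB = ⌊$162,077 × 150%/4⌋ = $60,778; SL = ⌊$151,677/4⌋ = $37,919 → take DB $60,778. Book value $101,299.
Year 2: DB = ⌊$101,299 × 150%/4⌋ = $37,987; SL = ⌊$90,899/3⌋ = $30,299 → take DB $37,987. Book value $63,312.
Year 3: DB = ⌊$63,312 × 150%/4⌋ = $23,742; SL = ⌊$52,912/2⌋ = $26,456 → take SL $26,456. Book value $36,856.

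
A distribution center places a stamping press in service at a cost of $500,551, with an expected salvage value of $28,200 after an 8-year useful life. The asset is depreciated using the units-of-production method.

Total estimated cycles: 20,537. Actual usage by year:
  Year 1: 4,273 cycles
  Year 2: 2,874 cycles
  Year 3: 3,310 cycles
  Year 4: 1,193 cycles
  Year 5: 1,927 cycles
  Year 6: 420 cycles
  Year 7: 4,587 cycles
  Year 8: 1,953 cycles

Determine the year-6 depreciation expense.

Depreciable base = $500,551 − $28,200 = $472,351.
Rate = $472,351 / 20,537 cycles = $23 per cycle.
Year 1: 4,273 × $23 = $98,279. Book value $402,272.
Year 2: 2,874 × $23 = $66,102. Book value $336,170.
Year 3: 3,310 × $23 = $76,130. Book value $260,040.
Year 4: 1,193 × $23 = $27,439. Book value $232,601.
Year 5: 1,927 × $23 = $44,321. Book value $188,280.
Year 6: 420 × $23 = $9,660. Book value $178,620.

$9,660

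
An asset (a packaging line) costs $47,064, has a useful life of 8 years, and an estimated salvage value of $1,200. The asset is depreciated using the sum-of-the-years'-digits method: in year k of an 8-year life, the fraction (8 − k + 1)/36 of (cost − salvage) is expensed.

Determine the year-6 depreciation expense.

$3,822

Depreciable base = $47,064 − $1,200 = $45,864.
Sum of the years' digits = 8+7+6+5+4+3+2+1 = 36.
Year 1: $45,864 × 8/36 = $10,192. Book value $36,872.
Year 2: $45,864 × 7/36 = $8,918. Book value $27,954.
Year 3: $45,864 × 6/36 = $7,644. Book value $20,310.
Year 4: $45,864 × 5/36 = $6,370. Book value $13,940.
Year 5: $45,864 × 4/36 = $5,096. Book value $8,844.
Year 6: $45,864 × 3/36 = $3,822. Book value $5,022.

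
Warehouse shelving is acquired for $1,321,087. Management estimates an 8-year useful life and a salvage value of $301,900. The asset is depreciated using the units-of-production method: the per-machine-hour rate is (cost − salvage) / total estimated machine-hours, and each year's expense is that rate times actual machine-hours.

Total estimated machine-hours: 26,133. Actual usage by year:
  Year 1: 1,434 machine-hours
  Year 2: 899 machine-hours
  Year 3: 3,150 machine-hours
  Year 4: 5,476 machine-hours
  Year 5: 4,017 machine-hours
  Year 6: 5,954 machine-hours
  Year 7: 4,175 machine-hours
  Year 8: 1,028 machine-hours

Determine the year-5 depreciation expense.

$156,663

Depreciable base = $1,321,087 − $301,900 = $1,019,187.
Rate = $1,019,187 / 26,133 machine-hours = $39 per machine-hour.
Year 1: 1,434 × $39 = $55,926. Book value $1,265,161.
Year 2: 899 × $39 = $35,061. Book value $1,230,100.
Year 3: 3,150 × $39 = $122,850. Book value $1,107,250.
Year 4: 5,476 × $39 = $213,564. Book value $893,686.
Year 5: 4,017 × $39 = $156,663. Book value $737,023.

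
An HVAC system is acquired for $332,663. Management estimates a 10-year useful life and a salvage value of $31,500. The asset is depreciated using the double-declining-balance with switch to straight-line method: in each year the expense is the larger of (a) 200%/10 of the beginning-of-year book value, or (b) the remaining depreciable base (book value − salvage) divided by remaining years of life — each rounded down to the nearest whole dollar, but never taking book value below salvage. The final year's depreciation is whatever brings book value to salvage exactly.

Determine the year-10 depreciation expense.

Depreciable base = $332,663 − $31,500 = $301,163.
Year 1: DB = ⌊$332,663 × 200%/10⌋ = $66,532; SL = ⌊$301,163/10⌋ = $30,116 → take DB $66,532. Book value $266,131.
Year 2: DB = ⌊$266,131 × 200%/10⌋ = $53,226; SL = ⌊$234,631/9⌋ = $26,070 → take DB $53,226. Book value $212,905.
Year 3: DB = ⌊$212,905 × 200%/10⌋ = $42,581; SL = ⌊$181,405/8⌋ = $22,675 → take DB $42,581. Book value $170,324.
Year 4: DB = ⌊$170,324 × 200%/10⌋ = $34,064; SL = ⌊$138,824/7⌋ = $19,832 → take DB $34,064. Book value $136,260.
Year 5: DB = ⌊$136,260 × 200%/10⌋ = $27,252; SL = ⌊$104,760/6⌋ = $17,460 → take DB $27,252. Book value $109,008.
Year 6: DB = ⌊$109,008 × 200%/10⌋ = $21,801; SL = ⌊$77,508/5⌋ = $15,501 → take DB $21,801. Book value $87,207.
Year 7: DB = ⌊$87,207 × 200%/10⌋ = $17,441; SL = ⌊$55,707/4⌋ = $13,926 → take DB $17,441. Book value $69,766.
Year 8: DB = ⌊$69,766 × 200%/10⌋ = $13,953; SL = ⌊$38,266/3⌋ = $12,755 → take DB $13,953. Book value $55,813.
Year 9: DB = ⌊$55,813 × 200%/10⌋ = $11,162; SL = ⌊$24,313/2⌋ = $12,156 → take SL $12,156. Book value $43,657.
Year 10 (final): $43,657 − $31,500 = $12,157. Book value $31,500.

$12,157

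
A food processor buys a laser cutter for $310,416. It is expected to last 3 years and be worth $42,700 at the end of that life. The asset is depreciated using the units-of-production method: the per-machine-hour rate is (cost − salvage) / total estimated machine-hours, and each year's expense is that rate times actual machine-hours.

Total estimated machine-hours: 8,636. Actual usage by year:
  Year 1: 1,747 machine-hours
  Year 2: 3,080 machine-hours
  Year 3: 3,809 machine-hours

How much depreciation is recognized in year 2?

Depreciable base = $310,416 − $42,700 = $267,716.
Rate = $267,716 / 8,636 machine-hours = $31 per machine-hour.
Year 1: 1,747 × $31 = $54,157. Book value $256,259.
Year 2: 3,080 × $31 = $95,480. Book value $160,779.

$95,480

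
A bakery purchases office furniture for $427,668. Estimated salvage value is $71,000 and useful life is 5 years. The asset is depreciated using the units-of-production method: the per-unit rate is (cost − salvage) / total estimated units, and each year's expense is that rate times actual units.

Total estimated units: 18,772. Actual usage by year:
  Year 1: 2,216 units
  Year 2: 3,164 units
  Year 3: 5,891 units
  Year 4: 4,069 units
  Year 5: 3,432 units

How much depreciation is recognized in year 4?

Depreciable base = $427,668 − $71,000 = $356,668.
Rate = $356,668 / 18,772 units = $19 per unit.
Year 1: 2,216 × $19 = $42,104. Book value $385,564.
Year 2: 3,164 × $19 = $60,116. Book value $325,448.
Year 3: 5,891 × $19 = $111,929. Book value $213,519.
Year 4: 4,069 × $19 = $77,311. Book value $136,208.

$77,311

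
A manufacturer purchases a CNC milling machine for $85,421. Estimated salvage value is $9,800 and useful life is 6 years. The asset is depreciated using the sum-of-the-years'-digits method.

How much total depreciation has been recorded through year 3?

$54,015

Depreciable base = $85,421 − $9,800 = $75,621.
Sum of the years' digits = 6+5+4+3+2+1 = 21.
Year 1: $75,621 × 6/21 = $21,606. Book value $63,815.
Year 2: $75,621 × 5/21 = $18,005. Book value $45,810.
Year 3: $75,621 × 4/21 = $14,404. Book value $31,406.
Accumulated through year 3 = $85,421 − $31,406 = $54,015.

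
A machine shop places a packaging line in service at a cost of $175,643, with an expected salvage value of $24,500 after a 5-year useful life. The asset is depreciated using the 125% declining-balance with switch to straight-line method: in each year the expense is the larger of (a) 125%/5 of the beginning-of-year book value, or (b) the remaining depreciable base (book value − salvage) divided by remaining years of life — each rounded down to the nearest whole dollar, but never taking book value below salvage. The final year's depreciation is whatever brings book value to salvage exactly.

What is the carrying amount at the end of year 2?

$98,800

Depreciable base = $175,643 − $24,500 = $151,143.
Year 1: DB = ⌊$175,643 × 125%/5⌋ = $43,910; SL = ⌊$151,143/5⌋ = $30,228 → take DB $43,910. Book value $131,733.
Year 2: DB = ⌊$131,733 × 125%/5⌋ = $32,933; SL = ⌊$107,233/4⌋ = $26,808 → take DB $32,933. Book value $98,800.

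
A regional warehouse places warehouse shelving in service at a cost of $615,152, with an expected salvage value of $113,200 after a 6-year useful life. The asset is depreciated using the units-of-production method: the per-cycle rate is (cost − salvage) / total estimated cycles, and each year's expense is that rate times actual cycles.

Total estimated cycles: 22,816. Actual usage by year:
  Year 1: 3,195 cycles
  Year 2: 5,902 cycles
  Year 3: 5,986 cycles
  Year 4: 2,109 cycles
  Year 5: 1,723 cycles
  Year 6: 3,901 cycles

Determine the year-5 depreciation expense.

Depreciable base = $615,152 − $113,200 = $501,952.
Rate = $501,952 / 22,816 cycles = $22 per cycle.
Year 1: 3,195 × $22 = $70,290. Book value $544,862.
Year 2: 5,902 × $22 = $129,844. Book value $415,018.
Year 3: 5,986 × $22 = $131,692. Book value $283,326.
Year 4: 2,109 × $22 = $46,398. Book value $236,928.
Year 5: 1,723 × $22 = $37,906. Book value $199,022.

$37,906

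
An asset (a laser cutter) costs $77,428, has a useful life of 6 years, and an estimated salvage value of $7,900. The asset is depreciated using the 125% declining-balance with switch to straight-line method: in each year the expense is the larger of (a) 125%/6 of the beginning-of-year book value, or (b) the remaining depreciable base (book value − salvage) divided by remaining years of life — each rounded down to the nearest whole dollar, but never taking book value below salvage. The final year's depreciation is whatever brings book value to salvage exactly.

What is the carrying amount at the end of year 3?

$38,371

Depreciable base = $77,428 − $7,900 = $69,528.
Year 1: DB = ⌊$77,428 × 125%/6⌋ = $16,130; SL = ⌊$69,528/6⌋ = $11,588 → take DB $16,130. Book value $61,298.
Year 2: DB = ⌊$61,298 × 125%/6⌋ = $12,770; SL = ⌊$53,398/5⌋ = $10,679 → take DB $12,770. Book value $48,528.
Year 3: DB = ⌊$48,528 × 125%/6⌋ = $10,110; SL = ⌊$40,628/4⌋ = $10,157 → take SL $10,157. Book value $38,371.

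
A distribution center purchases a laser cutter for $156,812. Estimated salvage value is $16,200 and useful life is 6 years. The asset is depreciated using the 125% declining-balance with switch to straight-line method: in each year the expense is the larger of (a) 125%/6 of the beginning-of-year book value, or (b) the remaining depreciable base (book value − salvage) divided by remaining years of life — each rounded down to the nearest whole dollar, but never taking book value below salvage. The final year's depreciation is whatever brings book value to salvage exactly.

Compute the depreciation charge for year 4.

$20,520

Depreciable base = $156,812 − $16,200 = $140,612.
Year 1: DB = ⌊$156,812 × 125%/6⌋ = $32,669; SL = ⌊$140,612/6⌋ = $23,435 → take DB $32,669. Book value $124,143.
Year 2: DB = ⌊$124,143 × 125%/6⌋ = $25,863; SL = ⌊$107,943/5⌋ = $21,588 → take DB $25,863. Book value $98,280.
Year 3: DB = ⌊$98,280 × 125%/6⌋ = $20,475; SL = ⌊$82,080/4⌋ = $20,520 → take SL $20,520. Book value $77,760.
Year 4: DB = ⌊$77,760 × 125%/6⌋ = $16,200; SL = ⌊$61,560/3⌋ = $20,520 → take SL $20,520. Book value $57,240.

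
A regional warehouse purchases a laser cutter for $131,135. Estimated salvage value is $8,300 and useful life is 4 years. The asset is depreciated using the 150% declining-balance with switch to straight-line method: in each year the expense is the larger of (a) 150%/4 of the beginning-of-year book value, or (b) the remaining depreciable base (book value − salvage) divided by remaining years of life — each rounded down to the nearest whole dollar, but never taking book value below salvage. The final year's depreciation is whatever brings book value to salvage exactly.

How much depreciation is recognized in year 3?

$21,462

Depreciable base = $131,135 − $8,300 = $122,835.
Year 1: DB = ⌊$131,135 × 150%/4⌋ = $49,175; SL = ⌊$122,835/4⌋ = $30,708 → take DB $49,175. Book value $81,960.
Year 2: DB = ⌊$81,960 × 150%/4⌋ = $30,735; SL = ⌊$73,660/3⌋ = $24,553 → take DB $30,735. Book value $51,225.
Year 3: DB = ⌊$51,225 × 150%/4⌋ = $19,209; SL = ⌊$42,925/2⌋ = $21,462 → take SL $21,462. Book value $29,763.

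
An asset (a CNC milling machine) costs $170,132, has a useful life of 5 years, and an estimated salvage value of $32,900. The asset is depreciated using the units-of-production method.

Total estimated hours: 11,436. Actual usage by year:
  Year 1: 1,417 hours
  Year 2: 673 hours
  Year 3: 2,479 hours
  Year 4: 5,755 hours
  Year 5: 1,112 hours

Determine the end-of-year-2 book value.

$145,052

Depreciable base = $170,132 − $32,900 = $137,232.
Rate = $137,232 / 11,436 hours = $12 per hour.
Year 1: 1,417 × $12 = $17,004. Book value $153,128.
Year 2: 673 × $12 = $8,076. Book value $145,052.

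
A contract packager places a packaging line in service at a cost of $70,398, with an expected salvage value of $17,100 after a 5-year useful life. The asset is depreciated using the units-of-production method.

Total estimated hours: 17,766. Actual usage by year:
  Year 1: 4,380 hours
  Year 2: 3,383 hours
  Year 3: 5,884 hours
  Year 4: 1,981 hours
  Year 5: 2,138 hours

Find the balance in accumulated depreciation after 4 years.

$46,884

Depreciable base = $70,398 − $17,100 = $53,298.
Rate = $53,298 / 17,766 hours = $3 per hour.
Year 1: 4,380 × $3 = $13,140. Book value $57,258.
Year 2: 3,383 × $3 = $10,149. Book value $47,109.
Year 3: 5,884 × $3 = $17,652. Book value $29,457.
Year 4: 1,981 × $3 = $5,943. Book value $23,514.
Accumulated through year 4 = $70,398 − $23,514 = $46,884.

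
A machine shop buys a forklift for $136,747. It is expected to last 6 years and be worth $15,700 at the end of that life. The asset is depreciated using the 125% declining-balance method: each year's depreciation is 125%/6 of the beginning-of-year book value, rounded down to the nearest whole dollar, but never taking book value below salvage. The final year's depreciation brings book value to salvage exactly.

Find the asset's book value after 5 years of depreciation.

$42,526

Depreciable base = $136,747 − $15,700 = $121,047.
Year 1: ⌊$136,747 × 125%/6⌋ = $28,488. Book value $108,259.
Year 2: ⌊$108,259 × 125%/6⌋ = $22,553. Book value $85,706.
Year 3: ⌊$85,706 × 125%/6⌋ = $17,855. Book value $67,851.
Year 4: ⌊$67,851 × 125%/6⌋ = $14,135. Book value $53,716.
Year 5: ⌊$53,716 × 125%/6⌋ = $11,190. Book value $42,526.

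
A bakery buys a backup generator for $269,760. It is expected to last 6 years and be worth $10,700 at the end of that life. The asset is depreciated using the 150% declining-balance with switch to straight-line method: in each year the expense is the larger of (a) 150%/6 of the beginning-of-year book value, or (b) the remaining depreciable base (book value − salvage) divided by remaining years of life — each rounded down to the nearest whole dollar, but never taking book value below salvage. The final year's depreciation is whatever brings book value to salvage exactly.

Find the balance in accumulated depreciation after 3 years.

Depreciable base = $269,760 − $10,700 = $259,060.
Year 1: DB = ⌊$269,760 × 150%/6⌋ = $67,440; SL = ⌊$259,060/6⌋ = $43,176 → take DB $67,440. Book value $202,320.
Year 2: DB = ⌊$202,320 × 150%/6⌋ = $50,580; SL = ⌊$191,620/5⌋ = $38,324 → take DB $50,580. Book value $151,740.
Year 3: DB = ⌊$151,740 × 150%/6⌋ = $37,935; SL = ⌊$141,040/4⌋ = $35,260 → take DB $37,935. Book value $113,805.
Accumulated through year 3 = $269,760 − $113,805 = $155,955.

$155,955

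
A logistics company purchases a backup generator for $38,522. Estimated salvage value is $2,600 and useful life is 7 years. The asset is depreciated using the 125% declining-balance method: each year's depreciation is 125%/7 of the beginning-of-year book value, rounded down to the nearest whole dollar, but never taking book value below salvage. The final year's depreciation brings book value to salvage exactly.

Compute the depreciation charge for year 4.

Depreciable base = $38,522 − $2,600 = $35,922.
Year 1: ⌊$38,522 × 125%/7⌋ = $6,878. Book value $31,644.
Year 2: ⌊$31,644 × 125%/7⌋ = $5,650. Book value $25,994.
Year 3: ⌊$25,994 × 125%/7⌋ = $4,641. Book value $21,353.
Year 4: ⌊$21,353 × 125%/7⌋ = $3,813. Book value $17,540.

$3,813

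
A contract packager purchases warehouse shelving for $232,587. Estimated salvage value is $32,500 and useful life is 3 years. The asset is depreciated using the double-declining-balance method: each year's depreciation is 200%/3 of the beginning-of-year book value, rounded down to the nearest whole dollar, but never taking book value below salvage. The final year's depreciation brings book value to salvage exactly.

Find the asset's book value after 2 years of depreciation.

Depreciable base = $232,587 − $32,500 = $200,087.
Year 1: ⌊$232,587 × 200%/3⌋ = $155,058. Book value $77,529.
Year 2: ⌊$77,529 × 200%/3⌋ = $51,686, capped at $45,029. Book value $32,500.

$32,500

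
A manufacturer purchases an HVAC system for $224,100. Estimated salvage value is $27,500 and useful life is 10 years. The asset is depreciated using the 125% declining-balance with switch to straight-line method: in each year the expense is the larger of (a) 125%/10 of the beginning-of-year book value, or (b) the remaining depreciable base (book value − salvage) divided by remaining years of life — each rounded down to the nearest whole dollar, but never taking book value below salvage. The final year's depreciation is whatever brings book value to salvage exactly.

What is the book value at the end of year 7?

Depreciable base = $224,100 − $27,500 = $196,600.
Year 1: DB = ⌊$224,100 × 125%/10⌋ = $28,012; SL = ⌊$196,600/10⌋ = $19,660 → take DB $28,012. Book value $196,088.
Year 2: DB = ⌊$196,088 × 125%/10⌋ = $24,511; SL = ⌊$168,588/9⌋ = $18,732 → take DB $24,511. Book value $171,577.
Year 3: DB = ⌊$171,577 × 125%/10⌋ = $21,447; SL = ⌊$144,077/8⌋ = $18,009 → take DB $21,447. Book value $150,130.
Year 4: DB = ⌊$150,130 × 125%/10⌋ = $18,766; SL = ⌊$122,630/7⌋ = $17,518 → take DB $18,766. Book value $131,364.
Year 5: DB = ⌊$131,364 × 125%/10⌋ = $16,420; SL = ⌊$103,864/6⌋ = $17,310 → take SL $17,310. Book value $114,054.
Year 6: DB = ⌊$114,054 × 125%/10⌋ = $14,256; SL = ⌊$86,554/5⌋ = $17,310 → take SL $17,310. Book value $96,744.
Year 7: DB = ⌊$96,744 × 125%/10⌋ = $12,093; SL = ⌊$69,244/4⌋ = $17,311 → take SL $17,311. Book value $79,433.

$79,433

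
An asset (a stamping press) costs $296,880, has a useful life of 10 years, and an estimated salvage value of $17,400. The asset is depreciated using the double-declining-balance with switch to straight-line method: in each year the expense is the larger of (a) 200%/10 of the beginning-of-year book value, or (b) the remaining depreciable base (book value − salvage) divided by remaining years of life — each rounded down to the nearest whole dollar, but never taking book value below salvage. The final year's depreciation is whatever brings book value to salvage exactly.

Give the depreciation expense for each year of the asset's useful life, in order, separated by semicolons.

Depreciable base = $296,880 − $17,400 = $279,480.
Year 1: DB = ⌊$296,880 × 200%/10⌋ = $59,376; SL = ⌊$279,480/10⌋ = $27,948 → take DB $59,376. Book value $237,504.
Year 2: DB = ⌊$237,504 × 200%/10⌋ = $47,500; SL = ⌊$220,104/9⌋ = $24,456 → take DB $47,500. Book value $190,004.
Year 3: DB = ⌊$190,004 × 200%/10⌋ = $38,000; SL = ⌊$172,604/8⌋ = $21,575 → take DB $38,000. Book value $152,004.
Year 4: DB = ⌊$152,004 × 200%/10⌋ = $30,400; SL = ⌊$134,604/7⌋ = $19,229 → take DB $30,400. Book value $121,604.
Year 5: DB = ⌊$121,604 × 200%/10⌋ = $24,320; SL = ⌊$104,204/6⌋ = $17,367 → take DB $24,320. Book value $97,284.
Year 6: DB = ⌊$97,284 × 200%/10⌋ = $19,456; SL = ⌊$79,884/5⌋ = $15,976 → take DB $19,456. Book value $77,828.
Year 7: DB = ⌊$77,828 × 200%/10⌋ = $15,565; SL = ⌊$60,428/4⌋ = $15,107 → take DB $15,565. Book value $62,263.
Year 8: DB = ⌊$62,263 × 200%/10⌋ = $12,452; SL = ⌊$44,863/3⌋ = $14,954 → take SL $14,954. Book value $47,309.
Year 9: DB = ⌊$47,309 × 200%/10⌋ = $9,461; SL = ⌊$29,909/2⌋ = $14,954 → take SL $14,954. Book value $32,355.
Year 10 (final): $32,355 − $17,400 = $14,955. Book value $17,400.

$59,376; $47,500; $38,000; $30,400; $24,320; $19,456; $15,565; $14,954; $14,954; $14,955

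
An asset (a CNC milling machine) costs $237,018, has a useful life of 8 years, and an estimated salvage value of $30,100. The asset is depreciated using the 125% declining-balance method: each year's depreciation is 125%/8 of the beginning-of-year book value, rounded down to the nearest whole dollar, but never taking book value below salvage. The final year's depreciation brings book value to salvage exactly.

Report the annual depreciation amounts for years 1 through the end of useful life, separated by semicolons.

Depreciable base = $237,018 − $30,100 = $206,918.
Year 1: ⌊$237,018 × 125%/8⌋ = $37,034. Book value $199,984.
Year 2: ⌊$199,984 × 125%/8⌋ = $31,247. Book value $168,737.
Year 3: ⌊$168,737 × 125%/8⌋ = $26,365. Book value $142,372.
Year 4: ⌊$142,372 × 125%/8⌋ = $22,245. Book value $120,127.
Year 5: ⌊$120,127 × 125%/8⌋ = $18,769. Book value $101,358.
Year 6: ⌊$101,358 × 125%/8⌋ = $15,837. Book value $85,521.
Year 7: ⌊$85,521 × 125%/8⌋ = $13,362. Book value $72,159.
Year 8 (final): $72,159 − $30,100 = $42,059. Book value $30,100.

$37,034; $31,247; $26,365; $22,245; $18,769; $15,837; $13,362; $42,059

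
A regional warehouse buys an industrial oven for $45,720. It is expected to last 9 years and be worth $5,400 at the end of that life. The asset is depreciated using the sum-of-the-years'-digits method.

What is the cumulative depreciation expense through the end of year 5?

$31,360

Depreciable base = $45,720 − $5,400 = $40,320.
Sum of the years' digits = 9+8+7+6+5+4+3+2+1 = 45.
Year 1: $40,320 × 9/45 = $8,064. Book value $37,656.
Year 2: $40,320 × 8/45 = $7,168. Book value $30,488.
Year 3: $40,320 × 7/45 = $6,272. Book value $24,216.
Year 4: $40,320 × 6/45 = $5,376. Book value $18,840.
Year 5: $40,320 × 5/45 = $4,480. Book value $14,360.
Accumulated through year 5 = $45,720 − $14,360 = $31,360.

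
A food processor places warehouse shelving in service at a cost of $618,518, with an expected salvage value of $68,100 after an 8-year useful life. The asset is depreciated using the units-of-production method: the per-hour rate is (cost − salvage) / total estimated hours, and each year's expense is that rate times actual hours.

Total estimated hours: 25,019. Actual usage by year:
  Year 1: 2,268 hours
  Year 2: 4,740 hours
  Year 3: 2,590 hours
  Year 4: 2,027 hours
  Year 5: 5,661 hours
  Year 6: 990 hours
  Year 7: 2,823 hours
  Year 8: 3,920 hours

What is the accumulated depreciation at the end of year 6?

$402,072

Depreciable base = $618,518 − $68,100 = $550,418.
Rate = $550,418 / 25,019 hours = $22 per hour.
Year 1: 2,268 × $22 = $49,896. Book value $568,622.
Year 2: 4,740 × $22 = $104,280. Book value $464,342.
Year 3: 2,590 × $22 = $56,980. Book value $407,362.
Year 4: 2,027 × $22 = $44,594. Book value $362,768.
Year 5: 5,661 × $22 = $124,542. Book value $238,226.
Year 6: 990 × $22 = $21,780. Book value $216,446.
Accumulated through year 6 = $618,518 − $216,446 = $402,072.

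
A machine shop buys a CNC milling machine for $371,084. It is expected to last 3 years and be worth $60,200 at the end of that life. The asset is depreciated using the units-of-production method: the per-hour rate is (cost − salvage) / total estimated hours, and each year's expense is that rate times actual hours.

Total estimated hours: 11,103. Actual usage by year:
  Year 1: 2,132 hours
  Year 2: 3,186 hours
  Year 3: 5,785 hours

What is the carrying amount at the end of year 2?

$222,180

Depreciable base = $371,084 − $60,200 = $310,884.
Rate = $310,884 / 11,103 hours = $28 per hour.
Year 1: 2,132 × $28 = $59,696. Book value $311,388.
Year 2: 3,186 × $28 = $89,208. Book value $222,180.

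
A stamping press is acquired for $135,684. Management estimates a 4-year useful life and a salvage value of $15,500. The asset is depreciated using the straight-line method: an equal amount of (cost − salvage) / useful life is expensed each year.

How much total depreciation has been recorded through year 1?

$30,046

Depreciable base = $135,684 − $15,500 = $120,184.
Annual expense = $120,184 / 4 = $30,046.
End of year 1: book value $105,638.
Accumulated through year 1 = $135,684 − $105,638 = $30,046.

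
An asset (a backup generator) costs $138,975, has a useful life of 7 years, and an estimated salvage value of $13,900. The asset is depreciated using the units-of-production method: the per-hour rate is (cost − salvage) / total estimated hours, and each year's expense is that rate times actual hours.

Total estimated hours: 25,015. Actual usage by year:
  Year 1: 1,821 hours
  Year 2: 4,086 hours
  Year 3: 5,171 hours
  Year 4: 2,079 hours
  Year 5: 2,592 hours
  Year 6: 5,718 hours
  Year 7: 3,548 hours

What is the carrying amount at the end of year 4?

$73,190

Depreciable base = $138,975 − $13,900 = $125,075.
Rate = $125,075 / 25,015 hours = $5 per hour.
Year 1: 1,821 × $5 = $9,105. Book value $129,870.
Year 2: 4,086 × $5 = $20,430. Book value $109,440.
Year 3: 5,171 × $5 = $25,855. Book value $83,585.
Year 4: 2,079 × $5 = $10,395. Book value $73,190.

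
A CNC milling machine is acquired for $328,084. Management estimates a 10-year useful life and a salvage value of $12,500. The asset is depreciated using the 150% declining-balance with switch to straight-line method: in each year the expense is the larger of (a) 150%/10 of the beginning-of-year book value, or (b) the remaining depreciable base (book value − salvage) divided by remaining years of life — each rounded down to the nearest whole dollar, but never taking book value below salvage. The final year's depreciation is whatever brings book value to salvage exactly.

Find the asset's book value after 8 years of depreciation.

Depreciable base = $328,084 − $12,500 = $315,584.
Year 1: DB = ⌊$328,084 × 150%/10⌋ = $49,212; SL = ⌊$315,584/10⌋ = $31,558 → take DB $49,212. Book value $278,872.
Year 2: DB = ⌊$278,872 × 150%/10⌋ = $41,830; SL = ⌊$266,372/9⌋ = $29,596 → take DB $41,830. Book value $237,042.
Year 3: DB = ⌊$237,042 × 150%/10⌋ = $35,556; SL = ⌊$224,542/8⌋ = $28,067 → take DB $35,556. Book value $201,486.
Year 4: DB = ⌊$201,486 × 150%/10⌋ = $30,222; SL = ⌊$188,986/7⌋ = $26,998 → take DB $30,222. Book value $171,264.
Year 5: DB = ⌊$171,264 × 150%/10⌋ = $25,689; SL = ⌊$158,764/6⌋ = $26,460 → take SL $26,460. Book value $144,804.
Year 6: DB = ⌊$144,804 × 150%/10⌋ = $21,720; SL = ⌊$132,304/5⌋ = $26,460 → take SL $26,460. Book value $118,344.
Year 7: DB = ⌊$118,344 × 150%/10⌋ = $17,751; SL = ⌊$105,844/4⌋ = $26,461 → take SL $26,461. Book value $91,883.
Year 8: DB = ⌊$91,883 × 150%/10⌋ = $13,782; SL = ⌊$79,383/3⌋ = $26,461 → take SL $26,461. Book value $65,422.

$65,422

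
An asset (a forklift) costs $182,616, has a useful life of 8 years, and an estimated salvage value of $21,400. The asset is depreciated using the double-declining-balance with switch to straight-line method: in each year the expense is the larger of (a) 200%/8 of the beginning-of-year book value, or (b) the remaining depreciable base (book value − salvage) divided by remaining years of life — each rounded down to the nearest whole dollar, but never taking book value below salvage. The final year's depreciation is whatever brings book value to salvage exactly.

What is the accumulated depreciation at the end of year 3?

$105,574

Depreciable base = $182,616 − $21,400 = $161,216.
Year 1: DB = ⌊$182,616 × 200%/8⌋ = $45,654; SL = ⌊$161,216/8⌋ = $20,152 → take DB $45,654. Book value $136,962.
Year 2: DB = ⌊$136,962 × 200%/8⌋ = $34,240; SL = ⌊$115,562/7⌋ = $16,508 → take DB $34,240. Book value $102,722.
Year 3: DB = ⌊$102,722 × 200%/8⌋ = $25,680; SL = ⌊$81,322/6⌋ = $13,553 → take DB $25,680. Book value $77,042.
Accumulated through year 3 = $182,616 − $77,042 = $105,574.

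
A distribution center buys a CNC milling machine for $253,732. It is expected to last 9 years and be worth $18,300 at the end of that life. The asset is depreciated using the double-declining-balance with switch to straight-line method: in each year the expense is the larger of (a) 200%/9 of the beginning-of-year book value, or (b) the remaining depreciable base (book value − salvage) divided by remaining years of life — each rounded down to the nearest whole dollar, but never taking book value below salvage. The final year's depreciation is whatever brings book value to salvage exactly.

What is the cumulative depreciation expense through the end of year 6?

$197,560

Depreciable base = $253,732 − $18,300 = $235,432.
Year 1: DB = ⌊$253,732 × 200%/9⌋ = $56,384; SL = ⌊$235,432/9⌋ = $26,159 → take DB $56,384. Book value $197,348.
Year 2: DB = ⌊$197,348 × 200%/9⌋ = $43,855; SL = ⌊$179,048/8⌋ = $22,381 → take DB $43,855. Book value $153,493.
Year 3: DB = ⌊$153,493 × 200%/9⌋ = $34,109; SL = ⌊$135,193/7⌋ = $19,313 → take DB $34,109. Book value $119,384.
Year 4: DB = ⌊$119,384 × 200%/9⌋ = $26,529; SL = ⌊$101,084/6⌋ = $16,847 → take DB $26,529. Book value $92,855.
Year 5: DB = ⌊$92,855 × 200%/9⌋ = $20,634; SL = ⌊$74,555/5⌋ = $14,911 → take DB $20,634. Book value $72,221.
Year 6: DB = ⌊$72,221 × 200%/9⌋ = $16,049; SL = ⌊$53,921/4⌋ = $13,480 → take DB $16,049. Book value $56,172.
Accumulated through year 6 = $253,732 − $56,172 = $197,560.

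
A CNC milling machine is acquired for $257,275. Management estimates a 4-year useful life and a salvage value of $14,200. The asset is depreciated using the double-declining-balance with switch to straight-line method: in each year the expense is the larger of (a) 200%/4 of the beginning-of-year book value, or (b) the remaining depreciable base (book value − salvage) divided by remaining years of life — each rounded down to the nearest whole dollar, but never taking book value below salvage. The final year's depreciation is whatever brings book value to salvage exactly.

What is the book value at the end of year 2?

$64,319

Depreciable base = $257,275 − $14,200 = $243,075.
Year 1: DB = ⌊$257,275 × 200%/4⌋ = $128,637; SL = ⌊$243,075/4⌋ = $60,768 → take DB $128,637. Book value $128,638.
Year 2: DB = ⌊$128,638 × 200%/4⌋ = $64,319; SL = ⌊$114,438/3⌋ = $38,146 → take DB $64,319. Book value $64,319.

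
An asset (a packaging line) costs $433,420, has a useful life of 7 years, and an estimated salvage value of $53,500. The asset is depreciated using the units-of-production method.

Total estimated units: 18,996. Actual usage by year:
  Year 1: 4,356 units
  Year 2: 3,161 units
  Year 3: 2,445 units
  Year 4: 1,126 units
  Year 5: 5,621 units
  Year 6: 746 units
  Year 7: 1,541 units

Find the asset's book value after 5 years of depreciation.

$99,240

Depreciable base = $433,420 − $53,500 = $379,920.
Rate = $379,920 / 18,996 units = $20 per unit.
Year 1: 4,356 × $20 = $87,120. Book value $346,300.
Year 2: 3,161 × $20 = $63,220. Book value $283,080.
Year 3: 2,445 × $20 = $48,900. Book value $234,180.
Year 4: 1,126 × $20 = $22,520. Book value $211,660.
Year 5: 5,621 × $20 = $112,420. Book value $99,240.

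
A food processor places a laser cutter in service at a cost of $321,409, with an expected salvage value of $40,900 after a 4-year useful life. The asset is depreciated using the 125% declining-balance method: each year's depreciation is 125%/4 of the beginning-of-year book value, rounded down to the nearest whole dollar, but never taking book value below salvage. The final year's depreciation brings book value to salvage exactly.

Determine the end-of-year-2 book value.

Depreciable base = $321,409 − $40,900 = $280,509.
Year 1: ⌊$321,409 × 125%/4⌋ = $100,440. Book value $220,969.
Year 2: ⌊$220,969 × 125%/4⌋ = $69,052. Book value $151,917.

$151,917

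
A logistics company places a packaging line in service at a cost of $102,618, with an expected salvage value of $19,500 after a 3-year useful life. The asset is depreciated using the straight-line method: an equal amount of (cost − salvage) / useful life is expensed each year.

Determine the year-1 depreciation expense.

Depreciable base = $102,618 − $19,500 = $83,118.
Annual expense = $83,118 / 3 = $27,706.

$27,706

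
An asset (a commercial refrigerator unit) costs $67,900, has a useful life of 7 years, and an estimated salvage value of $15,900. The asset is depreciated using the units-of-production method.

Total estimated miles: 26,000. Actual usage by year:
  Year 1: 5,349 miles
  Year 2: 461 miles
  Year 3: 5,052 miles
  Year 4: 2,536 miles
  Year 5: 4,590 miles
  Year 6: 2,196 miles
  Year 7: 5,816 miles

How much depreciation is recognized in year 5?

$9,180

Depreciable base = $67,900 − $15,900 = $52,000.
Rate = $52,000 / 26,000 miles = $2 per mile.
Year 1: 5,349 × $2 = $10,698. Book value $57,202.
Year 2: 461 × $2 = $922. Book value $56,280.
Year 3: 5,052 × $2 = $10,104. Book value $46,176.
Year 4: 2,536 × $2 = $5,072. Book value $41,104.
Year 5: 4,590 × $2 = $9,180. Book value $31,924.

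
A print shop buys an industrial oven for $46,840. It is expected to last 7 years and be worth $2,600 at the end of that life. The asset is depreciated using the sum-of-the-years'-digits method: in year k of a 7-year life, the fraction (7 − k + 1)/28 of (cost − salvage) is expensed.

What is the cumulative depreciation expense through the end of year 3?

Depreciable base = $46,840 − $2,600 = $44,240.
Sum of the years' digits = 7+6+5+4+3+2+1 = 28.
Year 1: $44,240 × 7/28 = $11,060. Book value $35,780.
Year 2: $44,240 × 6/28 = $9,480. Book value $26,300.
Year 3: $44,240 × 5/28 = $7,900. Book value $18,400.
Accumulated through year 3 = $46,840 − $18,400 = $28,440.

$28,440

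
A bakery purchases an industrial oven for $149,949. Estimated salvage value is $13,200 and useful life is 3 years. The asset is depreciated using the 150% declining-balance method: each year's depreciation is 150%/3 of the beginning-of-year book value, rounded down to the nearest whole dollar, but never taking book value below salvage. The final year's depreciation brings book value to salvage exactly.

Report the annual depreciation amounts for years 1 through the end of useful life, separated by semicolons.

$74,974; $37,487; $24,288

Depreciable base = $149,949 − $13,200 = $136,749.
Year 1: ⌊$149,949 × 150%/3⌋ = $74,974. Book value $74,975.
Year 2: ⌊$74,975 × 150%/3⌋ = $37,487. Book value $37,488.
Year 3 (final): $37,488 − $13,200 = $24,288. Book value $13,200.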